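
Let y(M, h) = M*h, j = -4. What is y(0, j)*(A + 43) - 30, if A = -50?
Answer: -30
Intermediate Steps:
y(0, j)*(A + 43) - 30 = (0*(-4))*(-50 + 43) - 30 = 0*(-7) - 30 = 0 - 30 = -30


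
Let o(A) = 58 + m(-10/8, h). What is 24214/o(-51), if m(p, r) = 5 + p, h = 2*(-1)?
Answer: 96856/247 ≈ 392.13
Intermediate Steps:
h = -2
o(A) = 247/4 (o(A) = 58 + (5 - 10/8) = 58 + (5 - 10*1/8) = 58 + (5 - 5/4) = 58 + 15/4 = 247/4)
24214/o(-51) = 24214/(247/4) = 24214*(4/247) = 96856/247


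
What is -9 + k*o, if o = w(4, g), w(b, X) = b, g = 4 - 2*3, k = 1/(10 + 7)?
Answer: -149/17 ≈ -8.7647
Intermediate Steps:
k = 1/17 ≈ 0.058824
g = -2 (g = 4 - 6 = -2)
o = 4
-9 + k*o = -9 + (1/17)*4 = -9 + 4/17 = -149/17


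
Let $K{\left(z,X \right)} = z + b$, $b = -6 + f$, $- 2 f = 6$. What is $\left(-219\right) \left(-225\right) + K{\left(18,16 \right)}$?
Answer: $49284$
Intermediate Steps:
$f = -3$ ($f = \left(- \frac{1}{2}\right) 6 = -3$)
$b = -9$ ($b = -6 - 3 = -9$)
$K{\left(z,X \right)} = -9 + z$ ($K{\left(z,X \right)} = z - 9 = -9 + z$)
$\left(-219\right) \left(-225\right) + K{\left(18,16 \right)} = \left(-219\right) \left(-225\right) + \left(-9 + 18\right) = 49275 + 9 = 49284$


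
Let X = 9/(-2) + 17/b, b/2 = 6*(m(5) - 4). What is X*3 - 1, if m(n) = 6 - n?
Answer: -191/12 ≈ -15.917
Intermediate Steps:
b = -36 (b = 2*(6*((6 - 1*5) - 4)) = 2*(6*((6 - 5) - 4)) = 2*(6*(1 - 4)) = 2*(6*(-3)) = 2*(-18) = -36)
X = -179/36 (X = 9/(-2) + 17/(-36) = 9*(-½) + 17*(-1/36) = -9/2 - 17/36 = -179/36 ≈ -4.9722)
X*3 - 1 = -179/36*3 - 1 = -179/12 - 1 = -191/12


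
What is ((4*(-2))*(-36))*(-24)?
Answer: -6912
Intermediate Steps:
((4*(-2))*(-36))*(-24) = -8*(-36)*(-24) = 288*(-24) = -6912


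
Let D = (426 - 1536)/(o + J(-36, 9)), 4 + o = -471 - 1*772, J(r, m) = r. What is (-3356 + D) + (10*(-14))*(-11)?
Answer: -2328818/1283 ≈ -1815.1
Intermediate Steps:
o = -1247 (o = -4 + (-471 - 1*772) = -4 + (-471 - 772) = -4 - 1243 = -1247)
D = 1110/1283 (D = (426 - 1536)/(-1247 - 36) = -1110/(-1283) = -1110*(-1/1283) = 1110/1283 ≈ 0.86516)
(-3356 + D) + (10*(-14))*(-11) = (-3356 + 1110/1283) + (10*(-14))*(-11) = -4304638/1283 - 140*(-11) = -4304638/1283 + 1540 = -2328818/1283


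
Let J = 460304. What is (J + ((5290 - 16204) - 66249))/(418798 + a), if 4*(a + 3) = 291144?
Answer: 383141/491581 ≈ 0.77941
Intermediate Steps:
a = 72783 (a = -3 + (1/4)*291144 = -3 + 72786 = 72783)
(J + ((5290 - 16204) - 66249))/(418798 + a) = (460304 + ((5290 - 16204) - 66249))/(418798 + 72783) = (460304 + (-10914 - 66249))/491581 = (460304 - 77163)*(1/491581) = 383141*(1/491581) = 383141/491581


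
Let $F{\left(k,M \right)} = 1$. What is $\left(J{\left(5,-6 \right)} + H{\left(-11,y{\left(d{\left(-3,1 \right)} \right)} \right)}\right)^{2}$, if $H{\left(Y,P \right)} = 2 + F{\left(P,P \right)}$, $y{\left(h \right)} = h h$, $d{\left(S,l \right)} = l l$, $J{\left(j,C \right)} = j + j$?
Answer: $169$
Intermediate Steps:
$J{\left(j,C \right)} = 2 j$
$d{\left(S,l \right)} = l^{2}$
$y{\left(h \right)} = h^{2}$
$H{\left(Y,P \right)} = 3$ ($H{\left(Y,P \right)} = 2 + 1 = 3$)
$\left(J{\left(5,-6 \right)} + H{\left(-11,y{\left(d{\left(-3,1 \right)} \right)} \right)}\right)^{2} = \left(2 \cdot 5 + 3\right)^{2} = \left(10 + 3\right)^{2} = 13^{2} = 169$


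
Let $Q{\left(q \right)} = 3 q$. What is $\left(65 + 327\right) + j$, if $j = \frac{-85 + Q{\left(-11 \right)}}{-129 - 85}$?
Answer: $\frac{42003}{107} \approx 392.55$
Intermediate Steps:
$j = \frac{59}{107}$ ($j = \frac{-85 + 3 \left(-11\right)}{-129 - 85} = \frac{-85 - 33}{-214} = \left(-118\right) \left(- \frac{1}{214}\right) = \frac{59}{107} \approx 0.5514$)
$\left(65 + 327\right) + j = \left(65 + 327\right) + \frac{59}{107} = 392 + \frac{59}{107} = \frac{42003}{107}$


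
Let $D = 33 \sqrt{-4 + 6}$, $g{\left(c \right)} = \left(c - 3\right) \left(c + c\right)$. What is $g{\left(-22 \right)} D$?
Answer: $36300 \sqrt{2} \approx 51336.0$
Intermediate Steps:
$g{\left(c \right)} = 2 c \left(-3 + c\right)$ ($g{\left(c \right)} = \left(-3 + c\right) 2 c = 2 c \left(-3 + c\right)$)
$D = 33 \sqrt{2} \approx 46.669$
$g{\left(-22 \right)} D = 2 \left(-22\right) \left(-3 - 22\right) 33 \sqrt{2} = 2 \left(-22\right) \left(-25\right) 33 \sqrt{2} = 1100 \cdot 33 \sqrt{2} = 36300 \sqrt{2}$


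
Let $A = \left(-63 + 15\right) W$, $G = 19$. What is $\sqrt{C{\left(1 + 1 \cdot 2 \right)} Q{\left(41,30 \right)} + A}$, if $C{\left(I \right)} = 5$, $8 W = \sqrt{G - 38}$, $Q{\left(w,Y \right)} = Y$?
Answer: $\sqrt{150 - 6 i \sqrt{19}} \approx 12.294 - 1.0637 i$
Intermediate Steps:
$W = \frac{i \sqrt{19}}{8}$ ($W = \frac{\sqrt{19 - 38}}{8} = \frac{\sqrt{-19}}{8} = \frac{i \sqrt{19}}{8} \approx 0.54486 i$)
$A = - 6 i \sqrt{19}$ ($A = \left(-63 + 15\right) \frac{i \sqrt{19}}{8} = - 48 \frac{i \sqrt{19}}{8} = - 6 i \sqrt{19} \approx - 26.153 i$)
$\sqrt{C{\left(1 + 1 \cdot 2 \right)} Q{\left(41,30 \right)} + A} = \sqrt{5 \cdot 30 - 6 i \sqrt{19}} = \sqrt{150 - 6 i \sqrt{19}}$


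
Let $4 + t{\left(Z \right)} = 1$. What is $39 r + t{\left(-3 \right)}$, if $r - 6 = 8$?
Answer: $543$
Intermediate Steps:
$r = 14$ ($r = 6 + 8 = 14$)
$t{\left(Z \right)} = -3$ ($t{\left(Z \right)} = -4 + 1 = -3$)
$39 r + t{\left(-3 \right)} = 39 \cdot 14 - 3 = 546 - 3 = 543$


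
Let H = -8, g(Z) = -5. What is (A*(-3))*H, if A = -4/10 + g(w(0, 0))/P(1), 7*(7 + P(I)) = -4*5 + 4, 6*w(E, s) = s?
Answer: 216/65 ≈ 3.3231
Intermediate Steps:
w(E, s) = s/6
P(I) = -65/7 (P(I) = -7 + (-4*5 + 4)/7 = -7 + (-20 + 4)/7 = -7 + (⅐)*(-16) = -7 - 16/7 = -65/7)
A = 9/65 (A = -4/10 - 5/(-65/7) = -4*⅒ - 5*(-7/65) = -⅖ + 7/13 = 9/65 ≈ 0.13846)
(A*(-3))*H = ((9/65)*(-3))*(-8) = -27/65*(-8) = 216/65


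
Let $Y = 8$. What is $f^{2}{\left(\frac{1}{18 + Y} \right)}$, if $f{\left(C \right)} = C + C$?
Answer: $\frac{1}{169} \approx 0.0059172$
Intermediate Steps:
$f{\left(C \right)} = 2 C$
$f^{2}{\left(\frac{1}{18 + Y} \right)} = \left(\frac{2}{18 + 8}\right)^{2} = \left(\frac{2}{26}\right)^{2} = \left(2 \cdot \frac{1}{26}\right)^{2} = \left(\frac{1}{13}\right)^{2} = \frac{1}{169}$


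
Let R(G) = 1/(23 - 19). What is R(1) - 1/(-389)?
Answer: 393/1556 ≈ 0.25257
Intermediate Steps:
R(G) = ¼ (R(G) = 1/4 = ¼)
R(1) - 1/(-389) = ¼ - 1/(-389) = ¼ - 1*(-1/389) = ¼ + 1/389 = 393/1556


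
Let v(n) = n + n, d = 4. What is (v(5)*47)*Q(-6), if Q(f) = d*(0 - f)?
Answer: 11280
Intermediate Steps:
v(n) = 2*n
Q(f) = -4*f (Q(f) = 4*(0 - f) = 4*(-f) = -4*f)
(v(5)*47)*Q(-6) = ((2*5)*47)*(-4*(-6)) = (10*47)*24 = 470*24 = 11280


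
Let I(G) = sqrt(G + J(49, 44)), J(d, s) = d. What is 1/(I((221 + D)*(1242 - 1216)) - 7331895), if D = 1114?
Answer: -7331895/53756684256266 - sqrt(34759)/53756684256266 ≈ -1.3639e-7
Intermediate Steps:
I(G) = sqrt(49 + G) (I(G) = sqrt(G + 49) = sqrt(49 + G))
1/(I((221 + D)*(1242 - 1216)) - 7331895) = 1/(sqrt(49 + (221 + 1114)*(1242 - 1216)) - 7331895) = 1/(sqrt(49 + 1335*26) - 7331895) = 1/(sqrt(49 + 34710) - 7331895) = 1/(sqrt(34759) - 7331895) = 1/(-7331895 + sqrt(34759))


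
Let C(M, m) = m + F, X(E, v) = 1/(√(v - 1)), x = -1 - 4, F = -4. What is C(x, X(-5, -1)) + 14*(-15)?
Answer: -214 - I*√2/2 ≈ -214.0 - 0.70711*I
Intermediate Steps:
x = -5
X(E, v) = (-1 + v)^(-½) (X(E, v) = 1/(√(-1 + v)) = (-1 + v)^(-½))
C(M, m) = -4 + m (C(M, m) = m - 4 = -4 + m)
C(x, X(-5, -1)) + 14*(-15) = (-4 + (-1 - 1)^(-½)) + 14*(-15) = (-4 + (-2)^(-½)) - 210 = (-4 - I*√2/2) - 210 = -214 - I*√2/2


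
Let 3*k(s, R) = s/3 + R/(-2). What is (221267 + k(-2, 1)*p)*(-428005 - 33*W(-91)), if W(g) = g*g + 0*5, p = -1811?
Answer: -1400972163637/9 ≈ -1.5566e+11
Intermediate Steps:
W(g) = g**2 (W(g) = g**2 + 0 = g**2)
k(s, R) = -R/6 + s/9 (k(s, R) = (s/3 + R/(-2))/3 = (s*(1/3) + R*(-1/2))/3 = (s/3 - R/2)/3 = (-R/2 + s/3)/3 = -R/6 + s/9)
(221267 + k(-2, 1)*p)*(-428005 - 33*W(-91)) = (221267 + (-1/6*1 + (1/9)*(-2))*(-1811))*(-428005 - 33*(-91)**2) = (221267 + (-1/6 - 2/9)*(-1811))*(-428005 - 33*8281) = (221267 - 7/18*(-1811))*(-428005 - 273273) = (221267 + 12677/18)*(-701278) = (3995483/18)*(-701278) = -1400972163637/9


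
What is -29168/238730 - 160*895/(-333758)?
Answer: 6112770664/19919511835 ≈ 0.30687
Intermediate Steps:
-29168/238730 - 160*895/(-333758) = -29168*1/238730 - 143200*(-1/333758) = -14584/119365 + 71600/166879 = 6112770664/19919511835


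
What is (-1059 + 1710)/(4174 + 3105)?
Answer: 651/7279 ≈ 0.089435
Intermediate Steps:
(-1059 + 1710)/(4174 + 3105) = 651/7279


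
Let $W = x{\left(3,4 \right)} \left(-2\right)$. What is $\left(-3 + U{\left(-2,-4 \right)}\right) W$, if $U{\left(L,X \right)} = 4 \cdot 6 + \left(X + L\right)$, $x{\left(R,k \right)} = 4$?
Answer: $-120$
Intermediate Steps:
$W = -8$ ($W = 4 \left(-2\right) = -8$)
$U{\left(L,X \right)} = 24 + L + X$ ($U{\left(L,X \right)} = 24 + \left(L + X\right) = 24 + L + X$)
$\left(-3 + U{\left(-2,-4 \right)}\right) W = \left(-3 - -18\right) \left(-8\right) = \left(-3 + 18\right) \left(-8\right) = 15 \left(-8\right) = -120$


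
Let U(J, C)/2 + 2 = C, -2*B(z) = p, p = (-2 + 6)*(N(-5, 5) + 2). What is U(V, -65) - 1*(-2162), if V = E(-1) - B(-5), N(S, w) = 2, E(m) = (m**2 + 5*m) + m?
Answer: 2028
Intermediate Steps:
E(m) = m**2 + 6*m
p = 16 (p = (-2 + 6)*(2 + 2) = 4*4 = 16)
B(z) = -8 (B(z) = -1/2*16 = -8)
V = 3 (V = -(6 - 1) - 1*(-8) = -1*5 + 8 = -5 + 8 = 3)
U(J, C) = -4 + 2*C
U(V, -65) - 1*(-2162) = (-4 + 2*(-65)) - 1*(-2162) = (-4 - 130) + 2162 = -134 + 2162 = 2028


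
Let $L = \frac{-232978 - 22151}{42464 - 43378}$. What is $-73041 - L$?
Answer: $- \frac{67014603}{914} \approx -73320.0$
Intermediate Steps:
$L = \frac{255129}{914}$ ($L = - \frac{255129}{-914} = \left(-255129\right) \left(- \frac{1}{914}\right) = \frac{255129}{914} \approx 279.13$)
$-73041 - L = -73041 - \frac{255129}{914} = - \frac{67014603}{914}$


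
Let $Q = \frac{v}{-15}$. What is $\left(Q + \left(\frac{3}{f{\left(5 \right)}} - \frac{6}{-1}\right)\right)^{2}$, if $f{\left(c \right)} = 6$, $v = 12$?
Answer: $\frac{3249}{100} \approx 32.49$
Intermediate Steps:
$Q = - \frac{4}{5}$ ($Q = \frac{12}{-15} = 12 \left(- \frac{1}{15}\right) = - \frac{4}{5} \approx -0.8$)
$\left(Q + \left(\frac{3}{f{\left(5 \right)}} - \frac{6}{-1}\right)\right)^{2} = \left(- \frac{4}{5} + \left(\frac{3}{6} - \frac{6}{-1}\right)\right)^{2} = \left(- \frac{4}{5} + \left(3 \cdot \frac{1}{6} - -6\right)\right)^{2} = \left(- \frac{4}{5} + \left(\frac{1}{2} + 6\right)\right)^{2} = \left(- \frac{4}{5} + \frac{13}{2}\right)^{2} = \left(\frac{57}{10}\right)^{2} = \frac{3249}{100}$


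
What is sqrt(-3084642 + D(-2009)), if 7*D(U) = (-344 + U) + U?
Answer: 2*I*sqrt(37794498)/7 ≈ 1756.5*I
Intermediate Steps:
D(U) = -344/7 + 2*U/7 (D(U) = ((-344 + U) + U)/7 = (-344 + 2*U)/7 = -344/7 + 2*U/7)
sqrt(-3084642 + D(-2009)) = sqrt(-3084642 + (-344/7 + (2/7)*(-2009))) = sqrt(-3084642 + (-344/7 - 574)) = sqrt(-3084642 - 4362/7) = sqrt(-21596856/7) = 2*I*sqrt(37794498)/7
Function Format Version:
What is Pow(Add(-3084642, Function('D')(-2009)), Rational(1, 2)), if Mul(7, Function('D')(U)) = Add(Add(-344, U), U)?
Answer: Mul(Rational(2, 7), I, Pow(37794498, Rational(1, 2))) ≈ Mul(1756.5, I)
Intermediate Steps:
Function('D')(U) = Add(Rational(-344, 7), Mul(Rational(2, 7), U)) (Function('D')(U) = Mul(Rational(1, 7), Add(Add(-344, U), U)) = Mul(Rational(1, 7), Add(-344, Mul(2, U))) = Add(Rational(-344, 7), Mul(Rational(2, 7), U)))
Pow(Add(-3084642, Function('D')(-2009)), Rational(1, 2)) = Pow(Add(-3084642, Add(Rational(-344, 7), Mul(Rational(2, 7), -2009))), Rational(1, 2)) = Pow(Add(-3084642, Add(Rational(-344, 7), -574)), Rational(1, 2)) = Pow(Add(-3084642, Rational(-4362, 7)), Rational(1, 2)) = Pow(Rational(-21596856, 7), Rational(1, 2)) = Mul(Rational(2, 7), I, Pow(37794498, Rational(1, 2)))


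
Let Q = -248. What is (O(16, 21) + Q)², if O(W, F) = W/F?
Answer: 26956864/441 ≈ 61127.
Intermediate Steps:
(O(16, 21) + Q)² = (16/21 - 248)² = (-5192/21)² = 26956864/441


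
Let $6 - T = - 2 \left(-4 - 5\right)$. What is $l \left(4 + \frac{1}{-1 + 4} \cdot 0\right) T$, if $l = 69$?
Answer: $-3312$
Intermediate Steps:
$T = -12$ ($T = 6 - - 2 \left(-4 - 5\right) = 6 - \left(-2\right) \left(-9\right) = 6 - 18 = -12$)
$l \left(4 + \frac{1}{-1 + 4} \cdot 0\right) T = 69 \left(4 + \frac{1}{-1 + 4} \cdot 0\right) \left(-12\right) = 69 \left(4 + \frac{1}{3} \cdot 0\right) \left(-12\right) = 69 \left(4 + 0\right) \left(-12\right) = 69 \cdot 4 \left(-12\right) = 276 \left(-12\right) = -3312$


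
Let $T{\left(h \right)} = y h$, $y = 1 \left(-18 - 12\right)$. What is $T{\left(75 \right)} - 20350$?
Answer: $-22600$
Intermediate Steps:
$y = -30$ ($y = 1 \left(-18 - 12\right) = 1 \left(-30\right) = -30$)
$T{\left(h \right)} = - 30 h$
$T{\left(75 \right)} - 20350 = \left(-30\right) 75 - 20350 = -2250 - 20350 = -22600$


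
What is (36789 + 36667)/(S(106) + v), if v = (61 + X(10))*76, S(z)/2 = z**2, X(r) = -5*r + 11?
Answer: 4591/1509 ≈ 3.0424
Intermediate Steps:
X(r) = 11 - 5*r
S(z) = 2*z**2
v = 1672 (v = (61 + (11 - 5*10))*76 = (61 + (11 - 50))*76 = (61 - 39)*76 = 22*76 = 1672)
(36789 + 36667)/(S(106) + v) = (36789 + 36667)/(2*106**2 + 1672) = 73456/(2*11236 + 1672) = 73456/(22472 + 1672) = 73456/24144 = 73456*(1/24144) = 4591/1509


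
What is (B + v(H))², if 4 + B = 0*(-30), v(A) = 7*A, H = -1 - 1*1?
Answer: 324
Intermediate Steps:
H = -2 (H = -1 - 1 = -2)
B = -4 (B = -4 + 0*(-30) = -4 + 0 = -4)
(B + v(H))² = (-4 + 7*(-2))² = (-4 - 14)² = (-18)² = 324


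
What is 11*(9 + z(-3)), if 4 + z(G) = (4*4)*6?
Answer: 1111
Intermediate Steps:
z(G) = 92 (z(G) = -4 + (4*4)*6 = -4 + 16*6 = -4 + 96 = 92)
11*(9 + z(-3)) = 11*(9 + 92) = 11*101 = 1111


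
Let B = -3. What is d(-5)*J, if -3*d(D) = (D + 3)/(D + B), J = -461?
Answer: 461/12 ≈ 38.417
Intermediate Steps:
d(D) = -(3 + D)/(3*(-3 + D)) (d(D) = -(D + 3)/(3*(D - 3)) = -(3 + D)/(3*(-3 + D)))
d(-5)*J = ((-3 - 1*(-5))/(3*(-3 - 5)))*(-461) = ((⅓)*(-3 + 5)/(-8))*(-461) = ((⅓)*(-⅛)*2)*(-461) = -1/12*(-461) = 461/12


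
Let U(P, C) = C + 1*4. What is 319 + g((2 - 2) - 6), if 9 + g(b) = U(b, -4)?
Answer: 310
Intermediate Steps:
U(P, C) = 4 + C (U(P, C) = C + 4 = 4 + C)
g(b) = -9 (g(b) = -9 + (4 - 4) = -9 + 0 = -9)
319 + g((2 - 2) - 6) = 319 - 9 = 310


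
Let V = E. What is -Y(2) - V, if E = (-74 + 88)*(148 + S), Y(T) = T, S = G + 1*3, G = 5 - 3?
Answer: -2144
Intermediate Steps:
G = 2
S = 5 (S = 2 + 1*3 = 2 + 3 = 5)
E = 2142 (E = (-74 + 88)*(148 + 5) = 14*153 = 2142)
V = 2142
-Y(2) - V = -1*2 - 1*2142 = -2 - 2142 = -2144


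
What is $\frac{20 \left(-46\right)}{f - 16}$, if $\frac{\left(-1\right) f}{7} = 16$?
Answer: $\frac{115}{16} \approx 7.1875$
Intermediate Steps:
$f = -112$ ($f = \left(-7\right) 16 = -112$)
$\frac{20 \left(-46\right)}{f - 16} = \frac{20 \left(-46\right)}{-112 - 16} = - \frac{920}{-128} = \left(-920\right) \left(- \frac{1}{128}\right) = \frac{115}{16}$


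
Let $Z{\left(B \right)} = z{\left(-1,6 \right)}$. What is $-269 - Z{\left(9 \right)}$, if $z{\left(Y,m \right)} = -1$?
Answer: $-268$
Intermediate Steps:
$Z{\left(B \right)} = -1$
$-269 - Z{\left(9 \right)} = -269 - -1 = -269 + 1 = -268$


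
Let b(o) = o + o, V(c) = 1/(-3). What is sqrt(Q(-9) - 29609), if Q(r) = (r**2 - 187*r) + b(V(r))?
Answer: I*sqrt(250611)/3 ≈ 166.87*I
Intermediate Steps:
V(c) = -1/3
b(o) = 2*o
Q(r) = -2/3 + r**2 - 187*r (Q(r) = (r**2 - 187*r) + 2*(-1/3) = (r**2 - 187*r) - 2/3 = -2/3 + r**2 - 187*r)
sqrt(Q(-9) - 29609) = sqrt((-2/3 + (-9)**2 - 187*(-9)) - 29609) = sqrt((-2/3 + 81 + 1683) - 29609) = sqrt(5290/3 - 29609) = sqrt(-83537/3) = I*sqrt(250611)/3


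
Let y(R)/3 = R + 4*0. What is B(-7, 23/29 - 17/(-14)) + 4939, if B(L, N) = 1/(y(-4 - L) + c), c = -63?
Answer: 266705/54 ≈ 4939.0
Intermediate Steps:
y(R) = 3*R (y(R) = 3*(R + 4*0) = 3*(R + 0) = 3*R)
B(L, N) = 1/(-75 - 3*L) (B(L, N) = 1/(3*(-4 - L) - 63) = 1/((-12 - 3*L) - 63) = 1/(-75 - 3*L))
B(-7, 23/29 - 17/(-14)) + 4939 = -1/(75 + 3*(-7)) + 4939 = -1/(75 - 21) + 4939 = -1/54 + 4939 = 266705/54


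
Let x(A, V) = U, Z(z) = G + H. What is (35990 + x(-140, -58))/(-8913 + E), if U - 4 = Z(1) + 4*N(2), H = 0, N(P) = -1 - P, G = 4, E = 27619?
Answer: 17993/9353 ≈ 1.9238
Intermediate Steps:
Z(z) = 4 (Z(z) = 4 + 0 = 4)
U = -4 (U = 4 + (4 + 4*(-1 - 1*2)) = 4 + (4 + 4*(-1 - 2)) = 4 + (4 + 4*(-3)) = 4 + (4 - 12) = 4 - 8 = -4)
x(A, V) = -4
(35990 + x(-140, -58))/(-8913 + E) = (35990 - 4)/(-8913 + 27619) = 35986/18706 = 35986*(1/18706) = 17993/9353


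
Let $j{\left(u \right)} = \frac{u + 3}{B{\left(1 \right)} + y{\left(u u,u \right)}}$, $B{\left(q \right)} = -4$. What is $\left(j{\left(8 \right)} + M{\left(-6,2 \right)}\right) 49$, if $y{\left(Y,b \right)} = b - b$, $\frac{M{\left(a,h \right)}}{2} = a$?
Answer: $- \frac{2891}{4} \approx -722.75$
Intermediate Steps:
$M{\left(a,h \right)} = 2 a$
$y{\left(Y,b \right)} = 0$
$j{\left(u \right)} = - \frac{3}{4} - \frac{u}{4}$ ($j{\left(u \right)} = \frac{u + 3}{-4 + 0} = \frac{3 + u}{-4} = \left(3 + u\right) \left(- \frac{1}{4}\right) = - \frac{3}{4} - \frac{u}{4}$)
$\left(j{\left(8 \right)} + M{\left(-6,2 \right)}\right) 49 = \left(\left(- \frac{3}{4} - 2\right) + 2 \left(-6\right)\right) 49 = \left(\left(- \frac{3}{4} - 2\right) - 12\right) 49 = \left(- \frac{11}{4} - 12\right) 49 = \left(- \frac{59}{4}\right) 49 = - \frac{2891}{4}$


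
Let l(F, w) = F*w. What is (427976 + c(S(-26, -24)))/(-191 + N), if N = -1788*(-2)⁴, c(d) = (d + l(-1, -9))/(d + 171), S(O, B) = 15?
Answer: -13267260/892769 ≈ -14.861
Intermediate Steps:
c(d) = (9 + d)/(171 + d) (c(d) = (d - 1*(-9))/(d + 171) = (d + 9)/(171 + d) = (9 + d)/(171 + d))
N = -28608 (N = -1788*16 = -28608)
(427976 + c(S(-26, -24)))/(-191 + N) = (427976 + (9 + 15)/(171 + 15))/(-191 - 28608) = (427976 + 24/186)/(-28799) = (427976 + (1/186)*24)*(-1/28799) = (427976 + 4/31)*(-1/28799) = (13267260/31)*(-1/28799) = -13267260/892769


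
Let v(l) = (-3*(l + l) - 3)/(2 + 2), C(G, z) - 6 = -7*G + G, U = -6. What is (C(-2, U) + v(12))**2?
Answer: 9/16 ≈ 0.56250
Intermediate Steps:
C(G, z) = 6 - 6*G (C(G, z) = 6 + (-7*G + G) = 6 - 6*G)
v(l) = -3/4 - 3*l/2 (v(l) = (-6*l - 3)/4 = (-6*l - 3)*(1/4) = (-3 - 6*l)*(1/4) = -3/4 - 3*l/2)
(C(-2, U) + v(12))**2 = ((6 - 6*(-2)) + (-3/4 - 3/2*12))**2 = ((6 + 12) + (-3/4 - 18))**2 = (18 - 75/4)**2 = (-3/4)**2 = 9/16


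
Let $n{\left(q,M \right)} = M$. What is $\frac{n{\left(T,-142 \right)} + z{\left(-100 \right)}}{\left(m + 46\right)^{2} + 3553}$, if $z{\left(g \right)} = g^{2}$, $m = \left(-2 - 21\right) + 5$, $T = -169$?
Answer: $\frac{9858}{4337} \approx 2.273$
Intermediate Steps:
$m = -18$ ($m = -23 + 5 = -18$)
$\frac{n{\left(T,-142 \right)} + z{\left(-100 \right)}}{\left(m + 46\right)^{2} + 3553} = \frac{-142 + \left(-100\right)^{2}}{\left(-18 + 46\right)^{2} + 3553} = \frac{-142 + 10000}{28^{2} + 3553} = \frac{9858}{784 + 3553} = \frac{9858}{4337}$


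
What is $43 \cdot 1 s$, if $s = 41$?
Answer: $1763$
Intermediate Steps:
$43 \cdot 1 s = 43 \cdot 1 \cdot 41 = 43 \cdot 41 = 1763$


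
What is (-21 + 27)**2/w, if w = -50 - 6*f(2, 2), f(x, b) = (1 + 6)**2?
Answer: -9/86 ≈ -0.10465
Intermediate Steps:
f(x, b) = 49 (f(x, b) = 7**2 = 49)
w = -344 (w = -50 - 6*49 = -50 - 294 = -344)
(-21 + 27)**2/w = (-21 + 27)**2/(-344) = 6**2*(-1/344) = 36*(-1/344) = -9/86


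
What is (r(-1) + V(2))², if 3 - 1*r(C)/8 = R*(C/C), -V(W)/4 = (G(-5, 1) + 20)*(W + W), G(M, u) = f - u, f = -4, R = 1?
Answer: 50176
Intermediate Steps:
G(M, u) = -4 - u
V(W) = -120*W (V(W) = -4*((-4 - 1*1) + 20)*(W + W) = -4*((-4 - 1) + 20)*2*W = -4*(-5 + 20)*2*W = -60*2*W = -120*W)
r(C) = 16 (r(C) = 24 - 8*C/C = 24 - 8 = 16)
(r(-1) + V(2))² = (16 - 120*2)² = (16 - 240)² = (-224)² = 50176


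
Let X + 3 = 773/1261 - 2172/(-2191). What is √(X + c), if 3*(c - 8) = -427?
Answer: I*√9324597317360871/8288553 ≈ 11.65*I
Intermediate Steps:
c = -403/3 (c = 8 + (⅓)*(-427) = 8 - 427/3 = -403/3 ≈ -134.33)
X = -3856018/2762851 (X = -3 + (773/1261 - 2172/(-2191)) = -3 + (773*(1/1261) - 2172*(-1/2191)) = -3 + (773/1261 + 2172/2191) = -3 + 4432535/2762851 = -3856018/2762851 ≈ -1.3957)
√(X + c) = √(-3856018/2762851 - 403/3) = √(-1124997007/8288553) = I*√9324597317360871/8288553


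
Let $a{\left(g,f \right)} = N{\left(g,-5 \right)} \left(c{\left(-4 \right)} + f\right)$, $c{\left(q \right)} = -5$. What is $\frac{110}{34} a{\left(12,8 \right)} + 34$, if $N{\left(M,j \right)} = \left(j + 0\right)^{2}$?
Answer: $\frac{4703}{17} \approx 276.65$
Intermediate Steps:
$N{\left(M,j \right)} = j^{2}$
$a{\left(g,f \right)} = -125 + 25 f$ ($a{\left(g,f \right)} = \left(-5\right)^{2} \left(-5 + f\right) = 25 \left(-5 + f\right) = -125 + 25 f$)
$\frac{110}{34} a{\left(12,8 \right)} + 34 = \frac{110}{34} \left(-125 + 25 \cdot 8\right) + 34 = 110 \cdot \frac{1}{34} \left(-125 + 200\right) + 34 = \frac{55}{17} \cdot 75 + 34 = \frac{4125}{17} + 34 = \frac{4703}{17}$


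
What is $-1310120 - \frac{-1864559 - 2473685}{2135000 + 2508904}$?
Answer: $- \frac{1521016792559}{1160976} \approx -1.3101 \cdot 10^{6}$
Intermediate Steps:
$-1310120 - \frac{-1864559 - 2473685}{2135000 + 2508904} = -1310120 - - \frac{4338244}{4643904} = -1310120 - \left(-4338244\right) \frac{1}{4643904} = -1310120 - - \frac{1084561}{1160976} = -1310120 + \frac{1084561}{1160976} = - \frac{1521016792559}{1160976}$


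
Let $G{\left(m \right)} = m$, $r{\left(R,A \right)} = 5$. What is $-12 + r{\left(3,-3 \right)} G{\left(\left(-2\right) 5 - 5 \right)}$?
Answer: $-87$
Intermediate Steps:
$-12 + r{\left(3,-3 \right)} G{\left(\left(-2\right) 5 - 5 \right)} = -12 + 5 \left(\left(-2\right) 5 - 5\right) = -12 + 5 \left(-10 - 5\right) = -12 + 5 \left(-15\right) = -12 - 75 = -87$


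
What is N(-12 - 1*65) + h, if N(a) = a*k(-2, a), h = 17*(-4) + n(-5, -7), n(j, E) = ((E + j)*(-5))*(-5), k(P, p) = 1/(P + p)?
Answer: -28995/79 ≈ -367.03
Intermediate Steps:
n(j, E) = 25*E + 25*j (n(j, E) = (-5*E - 5*j)*(-5) = 25*E + 25*j)
h = -368 (h = 17*(-4) + (25*(-7) + 25*(-5)) = -68 + (-175 - 125) = -68 - 300 = -368)
N(a) = a/(-2 + a)
N(-12 - 1*65) + h = (-12 - 1*65)/(-2 + (-12 - 1*65)) - 368 = (-12 - 65)/(-2 + (-12 - 65)) - 368 = -77/(-2 - 77) - 368 = -77/(-79) - 368 = -77*(-1/79) - 368 = 77/79 - 368 = -28995/79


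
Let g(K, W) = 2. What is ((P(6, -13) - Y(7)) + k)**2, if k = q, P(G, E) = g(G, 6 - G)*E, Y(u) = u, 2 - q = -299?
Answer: 71824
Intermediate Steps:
q = 301 (q = 2 - 1*(-299) = 2 + 299 = 301)
P(G, E) = 2*E
k = 301
((P(6, -13) - Y(7)) + k)**2 = ((2*(-13) - 1*7) + 301)**2 = ((-26 - 7) + 301)**2 = (-33 + 301)**2 = 268**2 = 71824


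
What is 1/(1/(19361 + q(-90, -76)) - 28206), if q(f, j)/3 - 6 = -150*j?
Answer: -53579/1511249273 ≈ -3.5453e-5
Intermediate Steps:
q(f, j) = 18 - 450*j (q(f, j) = 18 + 3*(-150*j) = 18 - 450*j)
1/(1/(19361 + q(-90, -76)) - 28206) = 1/(1/(19361 + (18 - 450*(-76))) - 28206) = 1/(1/(19361 + (18 + 34200)) - 28206) = 1/(1/(19361 + 34218) - 28206) = 1/(1/53579 - 28206) = 1/(-1511249273/53579) = -53579/1511249273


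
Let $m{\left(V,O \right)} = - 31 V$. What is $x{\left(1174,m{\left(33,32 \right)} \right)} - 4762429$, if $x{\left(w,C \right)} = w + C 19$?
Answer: $-4780692$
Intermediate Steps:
$x{\left(w,C \right)} = w + 19 C$
$x{\left(1174,m{\left(33,32 \right)} \right)} - 4762429 = \left(1174 + 19 \left(\left(-31\right) 33\right)\right) - 4762429 = \left(1174 + 19 \left(-1023\right)\right) - 4762429 = \left(1174 - 19437\right) - 4762429 = -18263 - 4762429 = -4780692$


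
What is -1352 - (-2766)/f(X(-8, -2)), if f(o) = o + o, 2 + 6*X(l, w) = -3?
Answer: -15058/5 ≈ -3011.6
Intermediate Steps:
X(l, w) = -⅚ (X(l, w) = -⅓ + (⅙)*(-3) = -⅓ - ½ = -⅚)
f(o) = 2*o
-1352 - (-2766)/f(X(-8, -2)) = -1352 - (-2766)/(2*(-⅚)) = -1352 - (-2766)/(-5/3) = -1352 - (-2766)*(-3)/5 = -1352 - 1*8298/5 = -1352 - 8298/5 = -15058/5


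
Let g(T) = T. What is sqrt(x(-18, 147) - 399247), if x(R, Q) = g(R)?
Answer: I*sqrt(399265) ≈ 631.87*I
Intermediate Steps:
x(R, Q) = R
sqrt(x(-18, 147) - 399247) = sqrt(-18 - 399247) = sqrt(-399265) = I*sqrt(399265)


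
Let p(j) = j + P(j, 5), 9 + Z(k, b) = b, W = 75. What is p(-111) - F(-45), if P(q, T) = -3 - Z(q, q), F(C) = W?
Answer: -69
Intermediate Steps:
Z(k, b) = -9 + b
F(C) = 75
P(q, T) = 6 - q (P(q, T) = -3 - (-9 + q) = -3 + (9 - q) = 6 - q)
p(j) = 6 (p(j) = j + (6 - j) = 6)
p(-111) - F(-45) = 6 - 1*75 = 6 - 75 = -69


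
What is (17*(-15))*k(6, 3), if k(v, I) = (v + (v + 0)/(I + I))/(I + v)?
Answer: -595/3 ≈ -198.33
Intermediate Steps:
k(v, I) = (v + v/(2*I))/(I + v) (k(v, I) = (v + v/((2*I)))/(I + v) = (v + v*(1/(2*I)))/(I + v) = (v + v/(2*I))/(I + v))
(17*(-15))*k(6, 3) = (17*(-15))*((1/2)*6*(1 + 2*3)/(3*(3 + 6))) = -255*6*(1 + 6)/(2*3*9) = -255*6*7/(2*3*9) = -255*7/9 = -595/3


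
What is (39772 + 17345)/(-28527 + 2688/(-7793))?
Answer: -148370927/74104533 ≈ -2.0022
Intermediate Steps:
(39772 + 17345)/(-28527 + 2688/(-7793)) = 57117/(-28527 + 2688*(-1/7793)) = 57117/(-28527 - 2688/7793) = 57117/(-222313599/7793) = 57117*(-7793/222313599) = -148370927/74104533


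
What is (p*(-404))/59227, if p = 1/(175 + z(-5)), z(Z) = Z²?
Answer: -101/2961350 ≈ -3.4106e-5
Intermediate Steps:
p = 1/200 (p = 1/(175 + (-5)²) = 1/(175 + 25) = 1/200 ≈ 0.0050000)
(p*(-404))/59227 = ((1/200)*(-404))/59227 = -101/50*1/59227 = -101/2961350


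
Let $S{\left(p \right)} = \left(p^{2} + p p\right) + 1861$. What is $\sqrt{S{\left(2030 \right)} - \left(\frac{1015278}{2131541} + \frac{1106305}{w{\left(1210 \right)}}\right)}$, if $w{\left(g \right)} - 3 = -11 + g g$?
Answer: $\frac{\sqrt{20071701262004059673136980436973}}{1560386062886} \approx 2871.2$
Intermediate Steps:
$w{\left(g \right)} = -8 + g^{2}$ ($w{\left(g \right)} = 3 + \left(-11 + g g\right) = 3 + \left(-11 + g^{2}\right) = -8 + g^{2}$)
$S{\left(p \right)} = 1861 + 2 p^{2}$ ($S{\left(p \right)} = \left(p^{2} + p^{2}\right) + 1861 = 2 p^{2} + 1861 = 1861 + 2 p^{2}$)
$\sqrt{S{\left(2030 \right)} - \left(\frac{1015278}{2131541} + \frac{1106305}{w{\left(1210 \right)}}\right)} = \sqrt{\left(1861 + 2 \cdot 2030^{2}\right) - \left(\frac{1015278}{2131541} + \frac{1106305}{-8 + 1210^{2}}\right)} = \sqrt{\left(1861 + 2 \cdot 4120900\right) - \left(\frac{1015278}{2131541} + \frac{1106305}{-8 + 1464100}\right)} = \sqrt{\left(1861 + 8241800\right) - \left(\frac{1015278}{2131541} + \frac{1106305}{1464092}\right)} = \sqrt{8243661 - \frac{3844594863581}{3120772125772}} = \sqrt{\frac{25726583618518867711}{3120772125772}} = \frac{\sqrt{20071701262004059673136980436973}}{1560386062886}$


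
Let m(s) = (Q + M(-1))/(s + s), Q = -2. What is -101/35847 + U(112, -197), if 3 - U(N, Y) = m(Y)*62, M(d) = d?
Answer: 17831909/7061859 ≈ 2.5251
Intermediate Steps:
m(s) = -3/(2*s) (m(s) = (-2 - 1)/(s + s) = -3*1/(2*s) = -3/(2*s))
U(N, Y) = 3 + 93/Y (U(N, Y) = 3 - (-3/(2*Y))*62 = 3 - (-93)/Y = 3 + 93/Y)
-101/35847 + U(112, -197) = -101/35847 + (3 + 93/(-197)) = -101*1/35847 + (3 + 93*(-1/197)) = -101/35847 + (3 - 93/197) = -101/35847 + 498/197 = 17831909/7061859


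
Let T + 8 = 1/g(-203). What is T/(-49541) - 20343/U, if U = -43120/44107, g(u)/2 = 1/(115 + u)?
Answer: 6350227279783/305172560 ≈ 20809.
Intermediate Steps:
g(u) = 2/(115 + u)
T = -52 (T = -8 + 1/(2/(115 - 203)) = -8 + 1/(2/(-88)) = -8 + 1/(2*(-1/88)) = -8 + 1/(-1/44) = -8 - 44 = -52)
U = -6160/6301 (U = -43120*1/44107 = -6160/6301 ≈ -0.97762)
T/(-49541) - 20343/U = -52/(-49541) - 20343/(-6160/6301) = -52*(-1/49541) - 20343*(-6301/6160) = 52/49541 + 128181243/6160 = 6350227279783/305172560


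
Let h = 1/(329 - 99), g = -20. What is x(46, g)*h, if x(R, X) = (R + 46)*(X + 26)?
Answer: 12/5 ≈ 2.4000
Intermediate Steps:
x(R, X) = (26 + X)*(46 + R) (x(R, X) = (46 + R)*(26 + X) = (26 + X)*(46 + R))
h = 1/230 ≈ 0.0043478
x(46, g)*h = (1196 + 26*46 + 46*(-20) + 46*(-20))*(1/230) = (1196 + 1196 - 920 - 920)*(1/230) = 552*(1/230) = 12/5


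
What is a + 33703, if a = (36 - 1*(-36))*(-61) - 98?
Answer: 29213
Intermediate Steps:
a = -4490 (a = (36 + 36)*(-61) - 98 = 72*(-61) - 98 = -4392 - 98 = -4490)
a + 33703 = -4490 + 33703 = 29213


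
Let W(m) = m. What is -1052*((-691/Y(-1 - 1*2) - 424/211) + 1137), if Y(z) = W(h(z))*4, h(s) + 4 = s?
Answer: -1801898475/1477 ≈ -1.2200e+6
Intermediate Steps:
h(s) = -4 + s
Y(z) = -16 + 4*z (Y(z) = (-4 + z)*4 = -16 + 4*z)
-1052*((-691/Y(-1 - 1*2) - 424/211) + 1137) = -1052*((-691/(-16 + 4*(-1 - 1*2)) - 424/211) + 1137) = -1052*((-691/(-16 + 4*(-1 - 2)) - 424*1/211) + 1137) = -1052*((-691/(-16 + 4*(-3)) - 424/211) + 1137) = -1052*((-691/(-16 - 12) - 424/211) + 1137) = -1052*((-691/(-28) - 424/211) + 1137) = -1052*((-691*(-1/28) - 424/211) + 1137) = -1052*((691/28 - 424/211) + 1137) = -1052*(133929/5908 + 1137) = -1052*6851325/5908 = -1801898475/1477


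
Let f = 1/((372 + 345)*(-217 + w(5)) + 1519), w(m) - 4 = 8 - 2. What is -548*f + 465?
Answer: 17077262/36725 ≈ 465.00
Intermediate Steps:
w(m) = 10 (w(m) = 4 + (8 - 2) = 4 + 6 = 10)
f = -1/146900 (f = 1/((372 + 345)*(-217 + 10) + 1519) = 1/(717*(-207) + 1519) = 1/(-148419 + 1519) = 1/(-146900) = -1/146900 ≈ -6.8073e-6)
-548*f + 465 = -548*(-1/146900) + 465 = 137/36725 + 465 = 17077262/36725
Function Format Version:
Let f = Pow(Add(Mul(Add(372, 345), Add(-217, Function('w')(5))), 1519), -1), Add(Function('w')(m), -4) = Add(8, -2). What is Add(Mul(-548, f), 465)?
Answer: Rational(17077262, 36725) ≈ 465.00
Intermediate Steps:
Function('w')(m) = 10 (Function('w')(m) = Add(4, Add(8, -2)) = Add(4, 6) = 10)
f = Rational(-1, 146900) (f = Pow(Add(Mul(Add(372, 345), Add(-217, 10)), 1519), -1) = Pow(Add(Mul(717, -207), 1519), -1) = Pow(Add(-148419, 1519), -1) = Pow(-146900, -1) = Rational(-1, 146900) ≈ -6.8073e-6)
Add(Mul(-548, f), 465) = Add(Mul(-548, Rational(-1, 146900)), 465) = Add(Rational(137, 36725), 465) = Rational(17077262, 36725)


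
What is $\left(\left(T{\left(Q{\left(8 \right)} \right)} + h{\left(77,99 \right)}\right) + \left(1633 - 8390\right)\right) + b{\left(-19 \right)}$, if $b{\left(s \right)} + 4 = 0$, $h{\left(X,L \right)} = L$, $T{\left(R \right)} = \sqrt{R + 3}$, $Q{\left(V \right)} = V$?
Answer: $-6662 + \sqrt{11} \approx -6658.7$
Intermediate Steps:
$T{\left(R \right)} = \sqrt{3 + R}$
$b{\left(s \right)} = -4$ ($b{\left(s \right)} = -4 + 0 = -4$)
$\left(\left(T{\left(Q{\left(8 \right)} \right)} + h{\left(77,99 \right)}\right) + \left(1633 - 8390\right)\right) + b{\left(-19 \right)} = \left(\left(\sqrt{3 + 8} + 99\right) + \left(1633 - 8390\right)\right) - 4 = \left(\left(\sqrt{11} + 99\right) - 6757\right) - 4 = \left(\left(99 + \sqrt{11}\right) - 6757\right) - 4 = \left(-6658 + \sqrt{11}\right) - 4 = -6662 + \sqrt{11}$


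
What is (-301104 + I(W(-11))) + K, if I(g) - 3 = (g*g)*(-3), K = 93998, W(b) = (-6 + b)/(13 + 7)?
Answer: -82842067/400 ≈ -2.0711e+5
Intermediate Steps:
W(b) = -3/10 + b/20 (W(b) = (-6 + b)/20 = (-6 + b)*(1/20) = -3/10 + b/20)
I(g) = 3 - 3*g**2 (I(g) = 3 + (g*g)*(-3) = 3 + g**2*(-3) = 3 - 3*g**2)
(-301104 + I(W(-11))) + K = (-301104 + (3 - 3*(-3/10 + (1/20)*(-11))**2)) + 93998 = (-301104 + (3 - 3*(-3/10 - 11/20)**2)) + 93998 = (-301104 + (3 - 3*(-17/20)**2)) + 93998 = (-301104 + (3 - 3*289/400)) + 93998 = (-301104 + (3 - 867/400)) + 93998 = (-301104 + 333/400) + 93998 = -120441267/400 + 93998 = -82842067/400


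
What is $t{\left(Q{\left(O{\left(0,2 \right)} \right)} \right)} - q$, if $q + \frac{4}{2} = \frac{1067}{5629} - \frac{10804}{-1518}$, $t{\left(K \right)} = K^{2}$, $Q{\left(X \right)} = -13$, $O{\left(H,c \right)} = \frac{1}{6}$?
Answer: $\frac{699364570}{4272411} \approx 163.69$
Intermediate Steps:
$O{\left(H,c \right)} = \frac{1}{6}$
$q = \frac{22672889}{4272411}$ ($q = -2 + \left(\frac{1067}{5629} - \frac{10804}{-1518}\right) = -2 + \left(1067 \cdot \frac{1}{5629} - - \frac{5402}{759}\right) = -2 + \left(\frac{1067}{5629} + \frac{5402}{759}\right) = -2 + \frac{31217711}{4272411} = \frac{22672889}{4272411} \approx 5.3068$)
$t{\left(Q{\left(O{\left(0,2 \right)} \right)} \right)} - q = \left(-13\right)^{2} - \frac{22672889}{4272411} = 169 - \frac{22672889}{4272411} = \frac{699364570}{4272411}$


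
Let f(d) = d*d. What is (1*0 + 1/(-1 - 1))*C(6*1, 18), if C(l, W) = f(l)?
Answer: -18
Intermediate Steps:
f(d) = d**2
C(l, W) = l**2
(1*0 + 1/(-1 - 1))*C(6*1, 18) = (1*0 + 1/(-1 - 1))*(6*1)**2 = (0 + 1/(-2))*6**2 = (0 - 1/2)*36 = -1/2*36 = -18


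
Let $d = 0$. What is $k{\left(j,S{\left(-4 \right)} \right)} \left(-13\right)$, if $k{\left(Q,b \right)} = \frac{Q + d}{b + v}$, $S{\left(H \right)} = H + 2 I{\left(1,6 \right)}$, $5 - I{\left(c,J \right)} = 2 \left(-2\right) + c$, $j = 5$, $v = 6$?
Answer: $- \frac{65}{18} \approx -3.6111$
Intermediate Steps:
$I{\left(c,J \right)} = 9 - c$ ($I{\left(c,J \right)} = 5 - \left(2 \left(-2\right) + c\right) = 5 - \left(-4 + c\right) = 9 - c$)
$S{\left(H \right)} = 16 + H$ ($S{\left(H \right)} = H + 2 \left(9 - 1\right) = H + 2 \cdot 8 = H + 16 = 16 + H$)
$k{\left(Q,b \right)} = \frac{Q}{6 + b}$ ($k{\left(Q,b \right)} = \frac{Q + 0}{b + 6} = \frac{Q}{6 + b}$)
$k{\left(j,S{\left(-4 \right)} \right)} \left(-13\right) = \frac{5}{6 + \left(16 - 4\right)} \left(-13\right) = \frac{5}{6 + 12} \left(-13\right) = \frac{5}{18} \left(-13\right) = - \frac{65}{18}$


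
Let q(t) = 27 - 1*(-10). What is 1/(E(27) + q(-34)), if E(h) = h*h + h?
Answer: 1/793 ≈ 0.0012610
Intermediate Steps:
E(h) = h + h² (E(h) = h² + h = h + h²)
q(t) = 37 (q(t) = 27 + 10 = 37)
1/(E(27) + q(-34)) = 1/(27*(1 + 27) + 37) = 1/(27*28 + 37) = 1/(756 + 37) = 1/793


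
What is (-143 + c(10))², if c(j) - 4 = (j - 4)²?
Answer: 10609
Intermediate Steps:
c(j) = 4 + (-4 + j)² (c(j) = 4 + (j - 4)² = 4 + (-4 + j)²)
(-143 + c(10))² = (-143 + (4 + (-4 + 10)²))² = (-143 + (4 + 6²))² = (-143 + (4 + 36))² = (-143 + 40)² = (-103)² = 10609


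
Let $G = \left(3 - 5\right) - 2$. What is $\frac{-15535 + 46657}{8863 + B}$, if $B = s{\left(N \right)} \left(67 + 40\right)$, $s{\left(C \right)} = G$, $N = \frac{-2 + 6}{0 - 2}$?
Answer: $\frac{4446}{1205} \approx 3.6896$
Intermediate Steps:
$N = -2$ ($N = \frac{4}{-2} = 4 \left(- \frac{1}{2}\right) = -2$)
$G = -4$ ($G = -2 - 2 = -4$)
$s{\left(C \right)} = -4$
$B = -428$ ($B = - 4 \left(67 + 40\right) = \left(-4\right) 107 = -428$)
$\frac{-15535 + 46657}{8863 + B} = \frac{-15535 + 46657}{8863 - 428} = \frac{31122}{8435} = 31122 \cdot \frac{1}{8435} = \frac{4446}{1205}$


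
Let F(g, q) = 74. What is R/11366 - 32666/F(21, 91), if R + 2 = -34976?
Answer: -93467532/210271 ≈ -444.51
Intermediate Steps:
R = -34978 (R = -2 - 34976 = -34978)
R/11366 - 32666/F(21, 91) = -34978/11366 - 32666/74 = -34978*1/11366 - 32666*1/74 = -17489/5683 - 16333/37 = -93467532/210271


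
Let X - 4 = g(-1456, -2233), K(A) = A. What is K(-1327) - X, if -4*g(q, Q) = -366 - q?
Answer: -2117/2 ≈ -1058.5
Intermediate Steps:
g(q, Q) = 183/2 + q/4 (g(q, Q) = -(-366 - q)/4 = 183/2 + q/4)
X = -537/2 (X = 4 + (183/2 + (1/4)*(-1456)) = 4 + (183/2 - 364) = 4 - 545/2 = -537/2 ≈ -268.50)
K(-1327) - X = -1327 - 1*(-537/2) = -1327 + 537/2 = -2117/2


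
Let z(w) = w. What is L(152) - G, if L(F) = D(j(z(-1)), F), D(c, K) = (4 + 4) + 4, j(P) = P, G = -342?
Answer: 354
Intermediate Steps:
D(c, K) = 12 (D(c, K) = 8 + 4 = 12)
L(F) = 12
L(152) - G = 12 - 1*(-342) = 12 + 342 = 354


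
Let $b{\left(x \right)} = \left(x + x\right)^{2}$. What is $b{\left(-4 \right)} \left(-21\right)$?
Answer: $-1344$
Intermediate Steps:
$b{\left(x \right)} = 4 x^{2}$ ($b{\left(x \right)} = \left(2 x\right)^{2} = 4 x^{2}$)
$b{\left(-4 \right)} \left(-21\right) = 4 \left(-4\right)^{2} \left(-21\right) = 4 \cdot 16 \left(-21\right) = 64 \left(-21\right) = -1344$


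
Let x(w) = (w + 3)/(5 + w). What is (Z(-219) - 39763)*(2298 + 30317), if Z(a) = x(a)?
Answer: -138761593795/107 ≈ -1.2968e+9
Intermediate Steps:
x(w) = (3 + w)/(5 + w)
Z(a) = (3 + a)/(5 + a)
(Z(-219) - 39763)*(2298 + 30317) = ((3 - 219)/(5 - 219) - 39763)*(2298 + 30317) = (-216/(-214) - 39763)*32615 = (-1/214*(-216) - 39763)*32615 = (108/107 - 39763)*32615 = -4254533/107*32615 = -138761593795/107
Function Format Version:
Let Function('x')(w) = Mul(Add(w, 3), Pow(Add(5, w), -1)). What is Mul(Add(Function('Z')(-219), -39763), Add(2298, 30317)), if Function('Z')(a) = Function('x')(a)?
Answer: Rational(-138761593795, 107) ≈ -1.2968e+9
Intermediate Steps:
Function('x')(w) = Mul(Pow(Add(5, w), -1), Add(3, w)) (Function('x')(w) = Mul(Add(3, w), Pow(Add(5, w), -1)) = Mul(Pow(Add(5, w), -1), Add(3, w)))
Function('Z')(a) = Mul(Pow(Add(5, a), -1), Add(3, a))
Mul(Add(Function('Z')(-219), -39763), Add(2298, 30317)) = Mul(Add(Mul(Pow(Add(5, -219), -1), Add(3, -219)), -39763), Add(2298, 30317)) = Mul(Add(Mul(Pow(-214, -1), -216), -39763), 32615) = Mul(Add(Mul(Rational(-1, 214), -216), -39763), 32615) = Mul(Add(Rational(108, 107), -39763), 32615) = Mul(Rational(-4254533, 107), 32615) = Rational(-138761593795, 107)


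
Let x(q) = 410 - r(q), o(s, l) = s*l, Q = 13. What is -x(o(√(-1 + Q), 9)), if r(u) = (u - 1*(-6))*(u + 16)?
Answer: 658 + 396*√3 ≈ 1343.9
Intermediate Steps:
r(u) = (6 + u)*(16 + u) (r(u) = (u + 6)*(16 + u) = (6 + u)*(16 + u))
o(s, l) = l*s
x(q) = 314 - q² - 22*q (x(q) = 410 - (96 + q² + 22*q) = 410 + (-96 - q² - 22*q) = 314 - q² - 22*q)
-x(o(√(-1 + Q), 9)) = -(314 - (9*√(-1 + 13))² - 198*√(-1 + 13)) = -(314 - (9*√12)² - 198*√12) = -(314 - (9*(2*√3))² - 198*2*√3) = -(314 - (18*√3)² - 396*√3) = -(314 - 1*972 - 396*√3) = -(314 - 972 - 396*√3) = -(-658 - 396*√3) = 658 + 396*√3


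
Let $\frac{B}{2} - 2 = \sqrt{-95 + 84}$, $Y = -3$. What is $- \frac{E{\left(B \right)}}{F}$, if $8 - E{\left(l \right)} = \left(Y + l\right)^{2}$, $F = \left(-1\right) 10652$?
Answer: $\frac{51}{10652} - \frac{i \sqrt{11}}{2663} \approx 0.0047878 - 0.0012454 i$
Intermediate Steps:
$B = 4 + 2 i \sqrt{11}$ ($B = 4 + 2 \sqrt{-95 + 84} = 4 + 2 \sqrt{-11} = 4 + 2 i \sqrt{11} \approx 4.0 + 6.6332 i$)
$F = -10652$
$E{\left(l \right)} = 8 - \left(-3 + l\right)^{2}$
$- \frac{E{\left(B \right)}}{F} = - \frac{8 - \left(-3 + \left(4 + 2 i \sqrt{11}\right)\right)^{2}}{-10652} = - \frac{\left(8 - \left(1 + 2 i \sqrt{11}\right)^{2}\right) \left(-1\right)}{10652} = - (- \frac{2}{2663} + \frac{\left(1 + 2 i \sqrt{11}\right)^{2}}{10652}) = \frac{2}{2663} - \frac{\left(1 + 2 i \sqrt{11}\right)^{2}}{10652}$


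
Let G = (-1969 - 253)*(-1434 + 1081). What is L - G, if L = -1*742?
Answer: -785108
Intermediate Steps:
G = 784366 (G = -2222*(-353) = 784366)
L = -742
L - G = -742 - 1*784366 = -742 - 784366 = -785108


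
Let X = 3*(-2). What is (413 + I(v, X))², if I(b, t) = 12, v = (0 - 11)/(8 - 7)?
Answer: 180625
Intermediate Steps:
v = -11 (v = -11/1 = -11*1 = -11)
X = -6
(413 + I(v, X))² = (413 + 12)² = 425² = 180625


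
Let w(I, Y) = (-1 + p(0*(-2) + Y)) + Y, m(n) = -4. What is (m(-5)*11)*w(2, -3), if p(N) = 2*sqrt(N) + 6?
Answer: -88 - 88*I*sqrt(3) ≈ -88.0 - 152.42*I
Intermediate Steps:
p(N) = 6 + 2*sqrt(N)
w(I, Y) = 5 + Y + 2*sqrt(Y) (w(I, Y) = (-1 + (6 + 2*sqrt(0*(-2) + Y))) + Y = (-1 + (6 + 2*sqrt(0 + Y))) + Y = (-1 + (6 + 2*sqrt(Y))) + Y = (5 + 2*sqrt(Y)) + Y = 5 + Y + 2*sqrt(Y))
(m(-5)*11)*w(2, -3) = (-4*11)*(5 - 3 + 2*sqrt(-3)) = -44*(5 - 3 + 2*(I*sqrt(3))) = -44*(5 - 3 + 2*I*sqrt(3)) = -44*(2 + 2*I*sqrt(3)) = -88 - 88*I*sqrt(3)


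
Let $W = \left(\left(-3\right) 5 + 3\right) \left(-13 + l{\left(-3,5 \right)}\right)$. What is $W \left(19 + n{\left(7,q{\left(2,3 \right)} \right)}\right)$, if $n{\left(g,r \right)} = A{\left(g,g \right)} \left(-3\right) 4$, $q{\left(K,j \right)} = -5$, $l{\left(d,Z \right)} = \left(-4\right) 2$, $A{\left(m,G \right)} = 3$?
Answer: $-4284$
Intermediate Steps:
$l{\left(d,Z \right)} = -8$
$n{\left(g,r \right)} = -36$ ($n{\left(g,r \right)} = 3 \left(-3\right) 4 = \left(-9\right) 4 = -36$)
$W = 252$ ($W = \left(\left(-3\right) 5 + 3\right) \left(-13 - 8\right) = \left(-15 + 3\right) \left(-21\right) = \left(-12\right) \left(-21\right) = 252$)
$W \left(19 + n{\left(7,q{\left(2,3 \right)} \right)}\right) = 252 \left(19 - 36\right) = 252 \left(-17\right) = -4284$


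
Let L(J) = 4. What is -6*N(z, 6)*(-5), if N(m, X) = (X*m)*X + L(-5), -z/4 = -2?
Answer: 8760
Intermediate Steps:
z = 8 (z = -4*(-2) = 8)
N(m, X) = 4 + m*X**2 (N(m, X) = (X*m)*X + 4 = m*X**2 + 4 = 4 + m*X**2)
-6*N(z, 6)*(-5) = -6*(4 + 8*6**2)*(-5) = -6*(4 + 8*36)*(-5) = -6*(4 + 288)*(-5) = -6*292*(-5) = -1752*(-5) = 8760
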